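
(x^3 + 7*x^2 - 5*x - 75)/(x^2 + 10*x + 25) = x - 3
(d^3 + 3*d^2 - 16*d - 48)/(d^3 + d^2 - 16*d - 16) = (d + 3)/(d + 1)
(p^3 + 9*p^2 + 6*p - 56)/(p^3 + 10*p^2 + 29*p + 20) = (p^2 + 5*p - 14)/(p^2 + 6*p + 5)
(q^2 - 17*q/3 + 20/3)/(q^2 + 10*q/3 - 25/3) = (q - 4)/(q + 5)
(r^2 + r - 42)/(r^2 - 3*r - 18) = (r + 7)/(r + 3)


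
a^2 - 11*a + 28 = (a - 7)*(a - 4)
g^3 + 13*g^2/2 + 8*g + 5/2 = (g + 1/2)*(g + 1)*(g + 5)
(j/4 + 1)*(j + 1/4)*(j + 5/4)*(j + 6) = j^4/4 + 23*j^3/8 + 629*j^2/64 + 313*j/32 + 15/8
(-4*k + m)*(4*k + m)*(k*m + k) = -16*k^3*m - 16*k^3 + k*m^3 + k*m^2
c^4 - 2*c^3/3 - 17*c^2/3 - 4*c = c*(c - 3)*(c + 1)*(c + 4/3)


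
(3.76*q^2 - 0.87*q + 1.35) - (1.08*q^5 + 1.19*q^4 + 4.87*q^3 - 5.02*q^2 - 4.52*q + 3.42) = -1.08*q^5 - 1.19*q^4 - 4.87*q^3 + 8.78*q^2 + 3.65*q - 2.07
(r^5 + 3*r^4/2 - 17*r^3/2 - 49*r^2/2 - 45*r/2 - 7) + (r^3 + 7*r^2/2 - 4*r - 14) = r^5 + 3*r^4/2 - 15*r^3/2 - 21*r^2 - 53*r/2 - 21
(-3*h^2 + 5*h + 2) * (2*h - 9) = -6*h^3 + 37*h^2 - 41*h - 18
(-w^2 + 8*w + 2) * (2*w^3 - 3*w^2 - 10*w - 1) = -2*w^5 + 19*w^4 - 10*w^3 - 85*w^2 - 28*w - 2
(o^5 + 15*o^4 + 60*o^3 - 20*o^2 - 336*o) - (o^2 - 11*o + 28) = o^5 + 15*o^4 + 60*o^3 - 21*o^2 - 325*o - 28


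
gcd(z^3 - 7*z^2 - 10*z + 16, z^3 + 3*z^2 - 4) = z^2 + z - 2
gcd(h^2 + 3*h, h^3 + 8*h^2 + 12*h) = h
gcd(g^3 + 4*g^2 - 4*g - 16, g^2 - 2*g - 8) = g + 2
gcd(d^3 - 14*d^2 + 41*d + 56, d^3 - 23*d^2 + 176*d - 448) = d^2 - 15*d + 56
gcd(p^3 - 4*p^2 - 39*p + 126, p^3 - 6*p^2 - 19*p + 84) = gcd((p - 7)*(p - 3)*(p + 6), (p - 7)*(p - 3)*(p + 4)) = p^2 - 10*p + 21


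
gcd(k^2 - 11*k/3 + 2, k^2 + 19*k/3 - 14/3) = k - 2/3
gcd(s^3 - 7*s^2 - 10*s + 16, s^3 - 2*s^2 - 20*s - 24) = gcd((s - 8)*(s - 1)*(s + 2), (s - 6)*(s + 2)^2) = s + 2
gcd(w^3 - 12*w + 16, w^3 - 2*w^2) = w - 2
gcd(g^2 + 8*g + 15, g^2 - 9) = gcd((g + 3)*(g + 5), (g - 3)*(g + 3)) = g + 3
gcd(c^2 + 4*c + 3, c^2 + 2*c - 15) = 1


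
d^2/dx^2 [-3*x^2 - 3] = -6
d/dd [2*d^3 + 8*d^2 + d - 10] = 6*d^2 + 16*d + 1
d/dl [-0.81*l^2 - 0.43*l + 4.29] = -1.62*l - 0.43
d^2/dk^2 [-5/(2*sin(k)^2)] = 5*(2*sin(k)^2 - 3)/sin(k)^4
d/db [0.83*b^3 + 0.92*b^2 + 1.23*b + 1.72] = 2.49*b^2 + 1.84*b + 1.23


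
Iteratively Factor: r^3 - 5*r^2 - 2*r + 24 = (r - 3)*(r^2 - 2*r - 8) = (r - 3)*(r + 2)*(r - 4)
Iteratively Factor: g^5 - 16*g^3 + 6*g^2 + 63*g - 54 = (g + 3)*(g^4 - 3*g^3 - 7*g^2 + 27*g - 18) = (g + 3)^2*(g^3 - 6*g^2 + 11*g - 6) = (g - 1)*(g + 3)^2*(g^2 - 5*g + 6) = (g - 3)*(g - 1)*(g + 3)^2*(g - 2)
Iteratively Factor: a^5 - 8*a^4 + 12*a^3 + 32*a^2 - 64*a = (a - 4)*(a^4 - 4*a^3 - 4*a^2 + 16*a) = a*(a - 4)*(a^3 - 4*a^2 - 4*a + 16) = a*(a - 4)*(a - 2)*(a^2 - 2*a - 8) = a*(a - 4)^2*(a - 2)*(a + 2)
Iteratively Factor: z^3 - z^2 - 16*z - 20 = (z + 2)*(z^2 - 3*z - 10) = (z + 2)^2*(z - 5)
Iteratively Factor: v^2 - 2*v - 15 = (v - 5)*(v + 3)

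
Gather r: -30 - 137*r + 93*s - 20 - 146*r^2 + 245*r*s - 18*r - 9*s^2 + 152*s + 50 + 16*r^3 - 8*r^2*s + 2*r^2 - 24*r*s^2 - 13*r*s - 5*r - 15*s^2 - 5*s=16*r^3 + r^2*(-8*s - 144) + r*(-24*s^2 + 232*s - 160) - 24*s^2 + 240*s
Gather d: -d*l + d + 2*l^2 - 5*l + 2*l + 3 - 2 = d*(1 - l) + 2*l^2 - 3*l + 1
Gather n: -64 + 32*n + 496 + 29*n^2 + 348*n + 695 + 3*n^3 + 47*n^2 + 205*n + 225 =3*n^3 + 76*n^2 + 585*n + 1352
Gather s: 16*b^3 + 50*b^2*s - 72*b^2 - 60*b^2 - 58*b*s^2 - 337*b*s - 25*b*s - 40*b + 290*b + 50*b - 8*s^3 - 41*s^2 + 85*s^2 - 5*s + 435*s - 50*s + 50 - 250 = 16*b^3 - 132*b^2 + 300*b - 8*s^3 + s^2*(44 - 58*b) + s*(50*b^2 - 362*b + 380) - 200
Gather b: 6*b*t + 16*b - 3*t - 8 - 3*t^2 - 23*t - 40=b*(6*t + 16) - 3*t^2 - 26*t - 48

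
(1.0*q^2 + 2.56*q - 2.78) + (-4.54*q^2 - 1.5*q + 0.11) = -3.54*q^2 + 1.06*q - 2.67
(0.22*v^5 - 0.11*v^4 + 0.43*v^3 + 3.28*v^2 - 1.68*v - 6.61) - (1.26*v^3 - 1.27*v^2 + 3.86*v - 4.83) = 0.22*v^5 - 0.11*v^4 - 0.83*v^3 + 4.55*v^2 - 5.54*v - 1.78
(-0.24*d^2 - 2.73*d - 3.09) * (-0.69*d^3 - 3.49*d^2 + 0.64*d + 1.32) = 0.1656*d^5 + 2.7213*d^4 + 11.5062*d^3 + 8.7201*d^2 - 5.5812*d - 4.0788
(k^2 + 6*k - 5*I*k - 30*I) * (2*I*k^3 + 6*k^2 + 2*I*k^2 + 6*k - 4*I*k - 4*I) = 2*I*k^5 + 16*k^4 + 14*I*k^4 + 112*k^3 - 22*I*k^3 + 76*k^2 - 238*I*k^2 - 140*k - 204*I*k - 120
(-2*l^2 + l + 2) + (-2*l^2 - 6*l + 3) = -4*l^2 - 5*l + 5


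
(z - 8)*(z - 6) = z^2 - 14*z + 48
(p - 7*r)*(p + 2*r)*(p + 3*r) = p^3 - 2*p^2*r - 29*p*r^2 - 42*r^3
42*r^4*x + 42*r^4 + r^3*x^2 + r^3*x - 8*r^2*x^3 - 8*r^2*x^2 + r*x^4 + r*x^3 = (-7*r + x)*(-3*r + x)*(2*r + x)*(r*x + r)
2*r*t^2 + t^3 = t^2*(2*r + t)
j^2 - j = j*(j - 1)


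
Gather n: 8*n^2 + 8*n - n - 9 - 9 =8*n^2 + 7*n - 18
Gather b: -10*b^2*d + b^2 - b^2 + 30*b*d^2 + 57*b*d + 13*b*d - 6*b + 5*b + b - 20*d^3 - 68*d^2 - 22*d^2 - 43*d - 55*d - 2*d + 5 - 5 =-10*b^2*d + b*(30*d^2 + 70*d) - 20*d^3 - 90*d^2 - 100*d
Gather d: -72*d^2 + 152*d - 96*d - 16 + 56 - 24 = -72*d^2 + 56*d + 16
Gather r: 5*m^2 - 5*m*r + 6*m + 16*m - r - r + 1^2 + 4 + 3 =5*m^2 + 22*m + r*(-5*m - 2) + 8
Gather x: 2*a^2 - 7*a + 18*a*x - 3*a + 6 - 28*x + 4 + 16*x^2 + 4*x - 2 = 2*a^2 - 10*a + 16*x^2 + x*(18*a - 24) + 8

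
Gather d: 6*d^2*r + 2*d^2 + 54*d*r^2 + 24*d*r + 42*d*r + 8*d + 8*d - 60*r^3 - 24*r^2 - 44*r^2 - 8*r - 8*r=d^2*(6*r + 2) + d*(54*r^2 + 66*r + 16) - 60*r^3 - 68*r^2 - 16*r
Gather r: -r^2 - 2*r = -r^2 - 2*r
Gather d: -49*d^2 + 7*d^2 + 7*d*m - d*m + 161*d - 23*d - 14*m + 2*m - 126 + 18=-42*d^2 + d*(6*m + 138) - 12*m - 108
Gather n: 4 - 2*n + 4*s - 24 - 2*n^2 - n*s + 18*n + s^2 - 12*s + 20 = -2*n^2 + n*(16 - s) + s^2 - 8*s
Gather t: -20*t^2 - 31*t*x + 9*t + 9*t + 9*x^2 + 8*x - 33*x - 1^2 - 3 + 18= -20*t^2 + t*(18 - 31*x) + 9*x^2 - 25*x + 14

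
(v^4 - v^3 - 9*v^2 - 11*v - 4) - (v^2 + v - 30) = v^4 - v^3 - 10*v^2 - 12*v + 26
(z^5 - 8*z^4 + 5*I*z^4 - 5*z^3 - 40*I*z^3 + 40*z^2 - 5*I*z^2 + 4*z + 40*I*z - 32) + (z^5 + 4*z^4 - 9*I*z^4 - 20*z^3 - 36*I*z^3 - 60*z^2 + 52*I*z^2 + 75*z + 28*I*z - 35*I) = 2*z^5 - 4*z^4 - 4*I*z^4 - 25*z^3 - 76*I*z^3 - 20*z^2 + 47*I*z^2 + 79*z + 68*I*z - 32 - 35*I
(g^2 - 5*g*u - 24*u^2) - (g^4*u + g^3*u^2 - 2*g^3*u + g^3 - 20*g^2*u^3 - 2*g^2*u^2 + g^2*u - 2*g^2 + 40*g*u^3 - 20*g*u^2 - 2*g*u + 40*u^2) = -g^4*u - g^3*u^2 + 2*g^3*u - g^3 + 20*g^2*u^3 + 2*g^2*u^2 - g^2*u + 3*g^2 - 40*g*u^3 + 20*g*u^2 - 3*g*u - 64*u^2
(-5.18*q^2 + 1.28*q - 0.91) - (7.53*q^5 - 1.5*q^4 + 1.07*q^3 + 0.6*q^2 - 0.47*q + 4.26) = -7.53*q^5 + 1.5*q^4 - 1.07*q^3 - 5.78*q^2 + 1.75*q - 5.17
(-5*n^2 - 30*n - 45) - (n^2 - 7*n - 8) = -6*n^2 - 23*n - 37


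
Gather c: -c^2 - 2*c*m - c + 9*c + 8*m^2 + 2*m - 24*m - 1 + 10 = -c^2 + c*(8 - 2*m) + 8*m^2 - 22*m + 9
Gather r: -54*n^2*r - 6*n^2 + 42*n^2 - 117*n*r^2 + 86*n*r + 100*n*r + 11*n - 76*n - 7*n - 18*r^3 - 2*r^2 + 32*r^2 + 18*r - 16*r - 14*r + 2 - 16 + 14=36*n^2 - 72*n - 18*r^3 + r^2*(30 - 117*n) + r*(-54*n^2 + 186*n - 12)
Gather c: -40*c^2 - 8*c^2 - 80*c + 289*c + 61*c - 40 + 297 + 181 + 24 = -48*c^2 + 270*c + 462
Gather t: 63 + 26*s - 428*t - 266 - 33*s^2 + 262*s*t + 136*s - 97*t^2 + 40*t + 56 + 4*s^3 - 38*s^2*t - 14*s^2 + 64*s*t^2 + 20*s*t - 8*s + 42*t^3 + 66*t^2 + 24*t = 4*s^3 - 47*s^2 + 154*s + 42*t^3 + t^2*(64*s - 31) + t*(-38*s^2 + 282*s - 364) - 147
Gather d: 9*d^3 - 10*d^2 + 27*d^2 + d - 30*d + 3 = 9*d^3 + 17*d^2 - 29*d + 3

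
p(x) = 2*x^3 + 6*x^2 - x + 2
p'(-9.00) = 377.00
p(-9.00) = -961.00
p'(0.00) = -1.00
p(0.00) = 2.00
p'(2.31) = 58.74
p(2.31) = 56.36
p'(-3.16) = 20.99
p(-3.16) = 1.96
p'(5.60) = 254.36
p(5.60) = 535.79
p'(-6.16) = 152.75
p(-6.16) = -231.66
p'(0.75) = 11.38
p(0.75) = 5.47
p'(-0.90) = -6.94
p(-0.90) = 6.30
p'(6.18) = 302.31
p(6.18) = 697.03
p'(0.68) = 9.93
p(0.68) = 4.72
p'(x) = 6*x^2 + 12*x - 1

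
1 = 1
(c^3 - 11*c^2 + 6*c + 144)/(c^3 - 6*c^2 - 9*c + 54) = (c - 8)/(c - 3)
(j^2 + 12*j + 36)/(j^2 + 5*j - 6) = (j + 6)/(j - 1)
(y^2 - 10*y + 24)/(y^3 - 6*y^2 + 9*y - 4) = (y - 6)/(y^2 - 2*y + 1)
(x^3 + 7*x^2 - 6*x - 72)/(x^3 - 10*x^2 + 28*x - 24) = (x^3 + 7*x^2 - 6*x - 72)/(x^3 - 10*x^2 + 28*x - 24)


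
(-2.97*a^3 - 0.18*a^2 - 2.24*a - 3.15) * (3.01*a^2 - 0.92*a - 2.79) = -8.9397*a^5 + 2.1906*a^4 + 1.7095*a^3 - 6.9185*a^2 + 9.1476*a + 8.7885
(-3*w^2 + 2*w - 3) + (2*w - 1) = -3*w^2 + 4*w - 4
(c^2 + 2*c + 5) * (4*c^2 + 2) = 4*c^4 + 8*c^3 + 22*c^2 + 4*c + 10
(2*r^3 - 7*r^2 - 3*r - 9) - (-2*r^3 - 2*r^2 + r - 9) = 4*r^3 - 5*r^2 - 4*r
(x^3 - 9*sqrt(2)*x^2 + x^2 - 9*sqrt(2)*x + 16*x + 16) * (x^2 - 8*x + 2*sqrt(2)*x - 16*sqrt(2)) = x^5 - 7*sqrt(2)*x^4 - 7*x^4 - 28*x^3 + 49*sqrt(2)*x^3 + 88*sqrt(2)*x^2 + 140*x^2 - 224*sqrt(2)*x + 160*x - 256*sqrt(2)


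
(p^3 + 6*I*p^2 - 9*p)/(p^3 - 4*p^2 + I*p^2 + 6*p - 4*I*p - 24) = p*(p + 3*I)/(p^2 - 2*p*(2 + I) + 8*I)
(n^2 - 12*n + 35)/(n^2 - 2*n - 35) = (n - 5)/(n + 5)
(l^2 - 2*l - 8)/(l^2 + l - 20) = (l + 2)/(l + 5)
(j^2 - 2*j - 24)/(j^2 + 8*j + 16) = (j - 6)/(j + 4)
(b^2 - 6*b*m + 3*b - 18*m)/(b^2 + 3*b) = (b - 6*m)/b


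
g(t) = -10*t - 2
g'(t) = -10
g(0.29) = -4.90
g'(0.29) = -10.00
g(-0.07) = -1.30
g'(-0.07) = -10.00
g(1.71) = -19.10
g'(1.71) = -10.00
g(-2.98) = 27.80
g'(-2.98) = -10.00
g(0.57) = -7.70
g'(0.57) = -10.00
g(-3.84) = 36.40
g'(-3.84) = -10.00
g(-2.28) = 20.80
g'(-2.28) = -10.00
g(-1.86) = 16.60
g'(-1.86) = -10.00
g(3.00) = -32.00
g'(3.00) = -10.00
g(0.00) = -2.00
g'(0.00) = -10.00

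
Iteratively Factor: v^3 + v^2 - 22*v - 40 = (v - 5)*(v^2 + 6*v + 8) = (v - 5)*(v + 2)*(v + 4)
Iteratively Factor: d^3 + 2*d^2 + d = (d)*(d^2 + 2*d + 1) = d*(d + 1)*(d + 1)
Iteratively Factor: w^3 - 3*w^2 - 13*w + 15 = (w - 5)*(w^2 + 2*w - 3) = (w - 5)*(w + 3)*(w - 1)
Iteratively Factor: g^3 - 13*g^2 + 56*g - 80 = (g - 5)*(g^2 - 8*g + 16) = (g - 5)*(g - 4)*(g - 4)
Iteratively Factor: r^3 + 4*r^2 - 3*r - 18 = (r - 2)*(r^2 + 6*r + 9) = (r - 2)*(r + 3)*(r + 3)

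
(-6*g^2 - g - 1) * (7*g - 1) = -42*g^3 - g^2 - 6*g + 1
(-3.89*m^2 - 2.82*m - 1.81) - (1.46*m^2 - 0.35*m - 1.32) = -5.35*m^2 - 2.47*m - 0.49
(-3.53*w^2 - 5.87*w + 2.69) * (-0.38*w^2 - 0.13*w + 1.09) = 1.3414*w^4 + 2.6895*w^3 - 4.1068*w^2 - 6.748*w + 2.9321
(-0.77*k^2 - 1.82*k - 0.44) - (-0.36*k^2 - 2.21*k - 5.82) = -0.41*k^2 + 0.39*k + 5.38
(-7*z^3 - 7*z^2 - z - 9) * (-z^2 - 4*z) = 7*z^5 + 35*z^4 + 29*z^3 + 13*z^2 + 36*z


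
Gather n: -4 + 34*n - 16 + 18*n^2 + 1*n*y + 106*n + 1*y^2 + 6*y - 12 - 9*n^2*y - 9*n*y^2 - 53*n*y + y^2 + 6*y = n^2*(18 - 9*y) + n*(-9*y^2 - 52*y + 140) + 2*y^2 + 12*y - 32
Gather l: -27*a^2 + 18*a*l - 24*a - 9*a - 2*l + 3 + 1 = -27*a^2 - 33*a + l*(18*a - 2) + 4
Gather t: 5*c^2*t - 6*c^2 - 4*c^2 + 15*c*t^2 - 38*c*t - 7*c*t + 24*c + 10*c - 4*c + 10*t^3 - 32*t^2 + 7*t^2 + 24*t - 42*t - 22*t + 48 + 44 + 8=-10*c^2 + 30*c + 10*t^3 + t^2*(15*c - 25) + t*(5*c^2 - 45*c - 40) + 100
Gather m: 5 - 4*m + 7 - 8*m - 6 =6 - 12*m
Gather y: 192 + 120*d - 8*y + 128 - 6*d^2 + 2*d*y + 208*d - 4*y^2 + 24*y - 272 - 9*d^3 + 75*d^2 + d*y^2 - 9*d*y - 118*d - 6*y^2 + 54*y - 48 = -9*d^3 + 69*d^2 + 210*d + y^2*(d - 10) + y*(70 - 7*d)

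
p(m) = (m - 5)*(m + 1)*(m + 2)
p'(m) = (m - 5)*(m + 1) + (m - 5)*(m + 2) + (m + 1)*(m + 2)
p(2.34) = -38.56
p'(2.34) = -5.93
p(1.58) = -31.59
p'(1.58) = -11.83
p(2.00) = -36.00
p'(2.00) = -9.00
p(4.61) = -14.46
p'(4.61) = 32.32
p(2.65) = -39.89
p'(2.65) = -2.53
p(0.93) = -23.02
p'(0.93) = -14.13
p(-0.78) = -1.55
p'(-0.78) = -8.05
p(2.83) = -40.14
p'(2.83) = -0.29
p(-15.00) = -3640.00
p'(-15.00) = 722.00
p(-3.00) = -16.00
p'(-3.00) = 26.00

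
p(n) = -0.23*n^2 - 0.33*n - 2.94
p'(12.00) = -5.85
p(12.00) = -40.02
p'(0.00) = -0.33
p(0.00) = -2.94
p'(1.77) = -1.14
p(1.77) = -4.24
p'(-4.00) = 1.51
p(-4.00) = -5.30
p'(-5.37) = 2.14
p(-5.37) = -7.80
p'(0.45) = -0.54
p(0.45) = -3.14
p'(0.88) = -0.73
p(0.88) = -3.41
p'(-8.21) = 3.45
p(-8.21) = -15.73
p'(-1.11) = 0.18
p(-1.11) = -2.86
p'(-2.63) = 0.88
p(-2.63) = -3.66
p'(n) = -0.46*n - 0.33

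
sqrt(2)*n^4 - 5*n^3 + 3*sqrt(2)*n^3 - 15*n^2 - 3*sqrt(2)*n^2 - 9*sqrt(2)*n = n*(n + 3)*(n - 3*sqrt(2))*(sqrt(2)*n + 1)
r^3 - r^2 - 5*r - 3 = (r - 3)*(r + 1)^2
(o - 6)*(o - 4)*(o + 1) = o^3 - 9*o^2 + 14*o + 24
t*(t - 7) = t^2 - 7*t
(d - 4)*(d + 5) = d^2 + d - 20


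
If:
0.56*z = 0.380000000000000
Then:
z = 0.68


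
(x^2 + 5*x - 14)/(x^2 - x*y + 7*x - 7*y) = (x - 2)/(x - y)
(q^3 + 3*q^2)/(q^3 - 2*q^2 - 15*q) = q/(q - 5)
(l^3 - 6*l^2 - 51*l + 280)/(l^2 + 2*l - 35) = l - 8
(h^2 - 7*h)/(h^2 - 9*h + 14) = h/(h - 2)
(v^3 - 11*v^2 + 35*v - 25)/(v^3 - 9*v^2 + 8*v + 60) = (v^2 - 6*v + 5)/(v^2 - 4*v - 12)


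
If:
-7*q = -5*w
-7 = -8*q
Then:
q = 7/8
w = 49/40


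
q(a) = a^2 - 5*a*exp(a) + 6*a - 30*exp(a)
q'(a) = -5*a*exp(a) + 2*a - 35*exp(a) + 6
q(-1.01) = -14.13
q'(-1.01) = -6.93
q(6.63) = -47751.26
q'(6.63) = -51603.15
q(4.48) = -4576.55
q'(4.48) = -5049.71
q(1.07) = -95.49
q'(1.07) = -109.50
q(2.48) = -485.28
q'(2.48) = -555.06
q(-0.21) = -24.68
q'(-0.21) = -21.94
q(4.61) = -5281.77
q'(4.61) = -5817.88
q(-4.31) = -7.40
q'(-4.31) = -2.80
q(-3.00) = -9.75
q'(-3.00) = -1.00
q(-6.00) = 0.00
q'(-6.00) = -6.01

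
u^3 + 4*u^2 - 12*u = u*(u - 2)*(u + 6)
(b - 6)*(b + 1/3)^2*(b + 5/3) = b^4 - 11*b^3/3 - 115*b^2/9 - 193*b/27 - 10/9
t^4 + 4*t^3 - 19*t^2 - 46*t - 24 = (t - 4)*(t + 1)^2*(t + 6)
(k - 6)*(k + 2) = k^2 - 4*k - 12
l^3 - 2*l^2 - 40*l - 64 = (l - 8)*(l + 2)*(l + 4)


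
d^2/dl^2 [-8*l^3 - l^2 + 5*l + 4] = -48*l - 2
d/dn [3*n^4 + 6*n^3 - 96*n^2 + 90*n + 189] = 12*n^3 + 18*n^2 - 192*n + 90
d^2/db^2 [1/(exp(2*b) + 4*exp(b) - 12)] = 4*(-(exp(b) + 1)*(exp(2*b) + 4*exp(b) - 12) + 2*(exp(b) + 2)^2*exp(b))*exp(b)/(exp(2*b) + 4*exp(b) - 12)^3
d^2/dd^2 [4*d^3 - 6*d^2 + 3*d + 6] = 24*d - 12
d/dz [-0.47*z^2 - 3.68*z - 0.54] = -0.94*z - 3.68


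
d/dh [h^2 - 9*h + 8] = 2*h - 9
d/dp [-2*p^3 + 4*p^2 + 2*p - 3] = -6*p^2 + 8*p + 2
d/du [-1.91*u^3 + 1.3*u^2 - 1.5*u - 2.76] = -5.73*u^2 + 2.6*u - 1.5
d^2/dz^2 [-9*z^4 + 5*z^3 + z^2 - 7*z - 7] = -108*z^2 + 30*z + 2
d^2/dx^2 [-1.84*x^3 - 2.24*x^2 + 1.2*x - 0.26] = -11.04*x - 4.48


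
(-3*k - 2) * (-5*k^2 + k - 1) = 15*k^3 + 7*k^2 + k + 2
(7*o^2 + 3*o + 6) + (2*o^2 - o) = 9*o^2 + 2*o + 6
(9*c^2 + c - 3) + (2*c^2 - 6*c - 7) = 11*c^2 - 5*c - 10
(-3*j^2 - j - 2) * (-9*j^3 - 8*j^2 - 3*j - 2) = 27*j^5 + 33*j^4 + 35*j^3 + 25*j^2 + 8*j + 4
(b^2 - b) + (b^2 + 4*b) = 2*b^2 + 3*b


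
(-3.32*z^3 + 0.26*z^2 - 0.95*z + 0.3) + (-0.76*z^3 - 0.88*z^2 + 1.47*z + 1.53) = -4.08*z^3 - 0.62*z^2 + 0.52*z + 1.83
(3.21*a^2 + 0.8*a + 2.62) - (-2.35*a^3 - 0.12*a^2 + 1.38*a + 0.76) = 2.35*a^3 + 3.33*a^2 - 0.58*a + 1.86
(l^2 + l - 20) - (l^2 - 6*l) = 7*l - 20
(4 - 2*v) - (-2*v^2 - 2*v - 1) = 2*v^2 + 5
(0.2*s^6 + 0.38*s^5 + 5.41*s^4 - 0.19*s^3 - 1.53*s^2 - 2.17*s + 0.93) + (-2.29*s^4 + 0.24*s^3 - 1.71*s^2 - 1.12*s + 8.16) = 0.2*s^6 + 0.38*s^5 + 3.12*s^4 + 0.05*s^3 - 3.24*s^2 - 3.29*s + 9.09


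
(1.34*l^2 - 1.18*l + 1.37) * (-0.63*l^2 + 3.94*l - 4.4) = -0.8442*l^4 + 6.023*l^3 - 11.4083*l^2 + 10.5898*l - 6.028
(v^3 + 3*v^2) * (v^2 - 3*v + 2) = v^5 - 7*v^3 + 6*v^2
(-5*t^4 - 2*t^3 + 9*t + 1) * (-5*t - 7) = 25*t^5 + 45*t^4 + 14*t^3 - 45*t^2 - 68*t - 7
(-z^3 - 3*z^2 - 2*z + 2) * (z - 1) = -z^4 - 2*z^3 + z^2 + 4*z - 2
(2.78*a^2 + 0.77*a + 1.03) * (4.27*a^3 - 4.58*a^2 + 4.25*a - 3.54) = 11.8706*a^5 - 9.4445*a^4 + 12.6865*a^3 - 11.2861*a^2 + 1.6517*a - 3.6462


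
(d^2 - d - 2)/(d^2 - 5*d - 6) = (d - 2)/(d - 6)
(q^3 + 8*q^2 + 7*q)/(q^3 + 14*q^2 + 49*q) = (q + 1)/(q + 7)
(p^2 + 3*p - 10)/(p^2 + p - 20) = (p - 2)/(p - 4)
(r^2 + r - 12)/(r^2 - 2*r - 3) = (r + 4)/(r + 1)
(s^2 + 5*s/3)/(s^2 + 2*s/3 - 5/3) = s/(s - 1)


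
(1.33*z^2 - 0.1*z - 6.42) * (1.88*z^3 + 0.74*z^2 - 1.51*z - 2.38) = 2.5004*z^5 + 0.7962*z^4 - 14.1519*z^3 - 7.7652*z^2 + 9.9322*z + 15.2796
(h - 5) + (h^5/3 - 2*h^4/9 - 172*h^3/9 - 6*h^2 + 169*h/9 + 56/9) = h^5/3 - 2*h^4/9 - 172*h^3/9 - 6*h^2 + 178*h/9 + 11/9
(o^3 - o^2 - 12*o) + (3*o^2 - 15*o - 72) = o^3 + 2*o^2 - 27*o - 72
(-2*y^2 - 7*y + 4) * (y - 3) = -2*y^3 - y^2 + 25*y - 12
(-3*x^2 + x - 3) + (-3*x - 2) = -3*x^2 - 2*x - 5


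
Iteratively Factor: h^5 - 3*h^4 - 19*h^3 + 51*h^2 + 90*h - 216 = (h + 3)*(h^4 - 6*h^3 - h^2 + 54*h - 72) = (h - 2)*(h + 3)*(h^3 - 4*h^2 - 9*h + 36) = (h - 3)*(h - 2)*(h + 3)*(h^2 - h - 12) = (h - 4)*(h - 3)*(h - 2)*(h + 3)*(h + 3)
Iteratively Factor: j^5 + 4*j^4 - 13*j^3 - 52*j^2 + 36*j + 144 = (j - 2)*(j^4 + 6*j^3 - j^2 - 54*j - 72) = (j - 2)*(j + 4)*(j^3 + 2*j^2 - 9*j - 18) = (j - 2)*(j + 3)*(j + 4)*(j^2 - j - 6) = (j - 2)*(j + 2)*(j + 3)*(j + 4)*(j - 3)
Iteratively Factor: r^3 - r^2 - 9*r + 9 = (r + 3)*(r^2 - 4*r + 3) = (r - 3)*(r + 3)*(r - 1)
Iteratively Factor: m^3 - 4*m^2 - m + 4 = (m + 1)*(m^2 - 5*m + 4) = (m - 1)*(m + 1)*(m - 4)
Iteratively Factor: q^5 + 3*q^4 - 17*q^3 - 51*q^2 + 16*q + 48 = (q + 1)*(q^4 + 2*q^3 - 19*q^2 - 32*q + 48) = (q + 1)*(q + 3)*(q^3 - q^2 - 16*q + 16) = (q - 4)*(q + 1)*(q + 3)*(q^2 + 3*q - 4) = (q - 4)*(q - 1)*(q + 1)*(q + 3)*(q + 4)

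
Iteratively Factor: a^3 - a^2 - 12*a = (a + 3)*(a^2 - 4*a) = (a - 4)*(a + 3)*(a)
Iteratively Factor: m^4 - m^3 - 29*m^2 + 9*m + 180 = (m + 4)*(m^3 - 5*m^2 - 9*m + 45) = (m - 3)*(m + 4)*(m^2 - 2*m - 15) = (m - 3)*(m + 3)*(m + 4)*(m - 5)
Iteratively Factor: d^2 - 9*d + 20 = (d - 5)*(d - 4)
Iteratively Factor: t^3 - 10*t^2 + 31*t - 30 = (t - 3)*(t^2 - 7*t + 10) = (t - 5)*(t - 3)*(t - 2)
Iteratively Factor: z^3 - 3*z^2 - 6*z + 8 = (z + 2)*(z^2 - 5*z + 4) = (z - 1)*(z + 2)*(z - 4)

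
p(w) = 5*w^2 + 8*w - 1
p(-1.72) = 0.03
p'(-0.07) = 7.30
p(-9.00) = 332.00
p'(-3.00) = -22.00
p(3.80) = 101.60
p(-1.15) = -3.59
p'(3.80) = 46.00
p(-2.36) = 7.97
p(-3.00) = 20.00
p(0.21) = 0.90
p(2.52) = 50.91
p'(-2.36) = -15.60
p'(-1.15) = -3.50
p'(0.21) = 10.10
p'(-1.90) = -11.00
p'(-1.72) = -9.20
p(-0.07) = -1.54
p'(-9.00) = -82.00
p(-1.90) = 1.85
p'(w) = 10*w + 8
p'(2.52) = 33.20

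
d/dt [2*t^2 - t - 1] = 4*t - 1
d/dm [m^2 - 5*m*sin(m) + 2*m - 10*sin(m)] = -5*m*cos(m) + 2*m - 5*sin(m) - 10*cos(m) + 2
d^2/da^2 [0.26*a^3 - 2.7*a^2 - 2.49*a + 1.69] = 1.56*a - 5.4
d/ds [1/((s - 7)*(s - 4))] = (11 - 2*s)/(s^4 - 22*s^3 + 177*s^2 - 616*s + 784)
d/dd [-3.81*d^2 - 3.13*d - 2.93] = -7.62*d - 3.13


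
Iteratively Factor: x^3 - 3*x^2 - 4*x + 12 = (x - 2)*(x^2 - x - 6) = (x - 3)*(x - 2)*(x + 2)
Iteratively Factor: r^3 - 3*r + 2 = (r + 2)*(r^2 - 2*r + 1) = (r - 1)*(r + 2)*(r - 1)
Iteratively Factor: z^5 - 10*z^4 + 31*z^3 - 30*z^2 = (z)*(z^4 - 10*z^3 + 31*z^2 - 30*z) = z*(z - 2)*(z^3 - 8*z^2 + 15*z) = z*(z - 5)*(z - 2)*(z^2 - 3*z) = z*(z - 5)*(z - 3)*(z - 2)*(z)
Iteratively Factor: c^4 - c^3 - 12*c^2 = (c + 3)*(c^3 - 4*c^2) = c*(c + 3)*(c^2 - 4*c) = c^2*(c + 3)*(c - 4)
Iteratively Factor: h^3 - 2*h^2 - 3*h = (h)*(h^2 - 2*h - 3) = h*(h + 1)*(h - 3)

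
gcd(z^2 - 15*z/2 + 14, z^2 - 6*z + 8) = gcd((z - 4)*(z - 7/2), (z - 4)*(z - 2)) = z - 4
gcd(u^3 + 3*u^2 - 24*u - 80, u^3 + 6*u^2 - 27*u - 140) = u^2 - u - 20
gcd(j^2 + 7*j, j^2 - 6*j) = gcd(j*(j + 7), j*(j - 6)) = j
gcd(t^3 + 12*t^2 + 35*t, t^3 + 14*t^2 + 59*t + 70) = t^2 + 12*t + 35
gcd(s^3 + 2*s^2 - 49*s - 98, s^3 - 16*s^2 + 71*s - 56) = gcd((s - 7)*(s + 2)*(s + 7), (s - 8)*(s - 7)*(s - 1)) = s - 7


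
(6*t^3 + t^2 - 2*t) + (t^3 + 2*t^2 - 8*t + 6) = 7*t^3 + 3*t^2 - 10*t + 6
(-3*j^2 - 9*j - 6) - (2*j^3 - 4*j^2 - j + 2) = -2*j^3 + j^2 - 8*j - 8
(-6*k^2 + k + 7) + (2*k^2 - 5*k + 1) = -4*k^2 - 4*k + 8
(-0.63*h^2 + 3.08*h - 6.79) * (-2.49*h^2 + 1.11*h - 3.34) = 1.5687*h^4 - 8.3685*h^3 + 22.4301*h^2 - 17.8241*h + 22.6786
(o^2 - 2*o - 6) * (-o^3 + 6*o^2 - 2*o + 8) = -o^5 + 8*o^4 - 8*o^3 - 24*o^2 - 4*o - 48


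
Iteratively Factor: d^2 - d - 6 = (d - 3)*(d + 2)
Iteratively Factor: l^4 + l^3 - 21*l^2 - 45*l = (l + 3)*(l^3 - 2*l^2 - 15*l) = (l - 5)*(l + 3)*(l^2 + 3*l) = l*(l - 5)*(l + 3)*(l + 3)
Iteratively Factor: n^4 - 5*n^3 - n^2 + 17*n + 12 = (n - 3)*(n^3 - 2*n^2 - 7*n - 4) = (n - 4)*(n - 3)*(n^2 + 2*n + 1) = (n - 4)*(n - 3)*(n + 1)*(n + 1)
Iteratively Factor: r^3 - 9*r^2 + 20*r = (r - 4)*(r^2 - 5*r) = r*(r - 4)*(r - 5)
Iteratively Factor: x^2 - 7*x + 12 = (x - 3)*(x - 4)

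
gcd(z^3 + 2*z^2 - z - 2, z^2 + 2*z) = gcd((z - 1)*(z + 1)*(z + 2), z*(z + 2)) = z + 2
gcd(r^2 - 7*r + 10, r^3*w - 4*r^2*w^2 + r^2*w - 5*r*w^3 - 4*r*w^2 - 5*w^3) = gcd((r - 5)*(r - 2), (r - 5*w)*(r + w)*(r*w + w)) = 1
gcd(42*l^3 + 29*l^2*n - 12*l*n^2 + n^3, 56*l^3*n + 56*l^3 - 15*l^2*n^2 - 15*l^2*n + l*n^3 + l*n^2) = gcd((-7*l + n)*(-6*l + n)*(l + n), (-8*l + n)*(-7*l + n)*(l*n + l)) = 7*l - n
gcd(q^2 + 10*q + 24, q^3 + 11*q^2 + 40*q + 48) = q + 4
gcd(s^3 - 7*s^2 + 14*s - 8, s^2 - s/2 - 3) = s - 2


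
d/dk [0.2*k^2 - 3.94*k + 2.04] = 0.4*k - 3.94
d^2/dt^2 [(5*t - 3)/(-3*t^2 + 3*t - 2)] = 6*(-3*(2*t - 1)^2*(5*t - 3) + (15*t - 8)*(3*t^2 - 3*t + 2))/(3*t^2 - 3*t + 2)^3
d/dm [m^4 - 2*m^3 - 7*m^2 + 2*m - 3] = 4*m^3 - 6*m^2 - 14*m + 2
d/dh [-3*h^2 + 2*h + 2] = 2 - 6*h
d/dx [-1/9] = 0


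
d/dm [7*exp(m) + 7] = 7*exp(m)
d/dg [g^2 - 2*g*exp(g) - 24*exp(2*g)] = -2*g*exp(g) + 2*g - 48*exp(2*g) - 2*exp(g)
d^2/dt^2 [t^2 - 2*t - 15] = 2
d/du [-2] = 0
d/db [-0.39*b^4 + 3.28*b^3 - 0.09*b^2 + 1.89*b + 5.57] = -1.56*b^3 + 9.84*b^2 - 0.18*b + 1.89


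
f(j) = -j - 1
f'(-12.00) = -1.00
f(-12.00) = 11.00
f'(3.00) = -1.00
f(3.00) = -4.00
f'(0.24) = -1.00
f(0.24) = -1.24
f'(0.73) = -1.00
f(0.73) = -1.73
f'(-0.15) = -1.00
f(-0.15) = -0.85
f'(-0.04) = -1.00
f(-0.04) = -0.96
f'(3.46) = -1.00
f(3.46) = -4.46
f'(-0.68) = -1.00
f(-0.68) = -0.32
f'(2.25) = -1.00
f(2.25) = -3.25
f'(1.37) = -1.00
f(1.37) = -2.37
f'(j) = -1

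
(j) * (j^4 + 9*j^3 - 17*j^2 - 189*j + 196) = j^5 + 9*j^4 - 17*j^3 - 189*j^2 + 196*j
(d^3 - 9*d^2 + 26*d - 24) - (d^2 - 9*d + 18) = d^3 - 10*d^2 + 35*d - 42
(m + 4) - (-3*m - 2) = 4*m + 6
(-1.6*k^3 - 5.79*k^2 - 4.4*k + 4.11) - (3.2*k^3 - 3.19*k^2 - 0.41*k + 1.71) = -4.8*k^3 - 2.6*k^2 - 3.99*k + 2.4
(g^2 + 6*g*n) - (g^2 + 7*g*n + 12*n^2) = -g*n - 12*n^2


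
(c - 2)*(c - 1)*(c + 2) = c^3 - c^2 - 4*c + 4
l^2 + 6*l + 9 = (l + 3)^2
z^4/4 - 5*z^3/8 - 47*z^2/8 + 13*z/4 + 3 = (z/4 + 1)*(z - 6)*(z - 1)*(z + 1/2)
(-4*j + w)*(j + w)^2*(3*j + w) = -12*j^4 - 25*j^3*w - 13*j^2*w^2 + j*w^3 + w^4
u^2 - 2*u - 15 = (u - 5)*(u + 3)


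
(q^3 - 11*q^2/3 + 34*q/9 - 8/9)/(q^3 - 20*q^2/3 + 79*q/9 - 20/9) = (q - 2)/(q - 5)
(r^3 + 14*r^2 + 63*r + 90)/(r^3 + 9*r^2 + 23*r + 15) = (r + 6)/(r + 1)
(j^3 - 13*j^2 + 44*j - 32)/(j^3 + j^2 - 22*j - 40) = (j^3 - 13*j^2 + 44*j - 32)/(j^3 + j^2 - 22*j - 40)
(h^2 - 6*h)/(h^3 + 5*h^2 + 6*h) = (h - 6)/(h^2 + 5*h + 6)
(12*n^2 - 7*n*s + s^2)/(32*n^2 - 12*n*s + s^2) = (-3*n + s)/(-8*n + s)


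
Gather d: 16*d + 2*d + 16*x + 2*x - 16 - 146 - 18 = 18*d + 18*x - 180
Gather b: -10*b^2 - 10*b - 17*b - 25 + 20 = -10*b^2 - 27*b - 5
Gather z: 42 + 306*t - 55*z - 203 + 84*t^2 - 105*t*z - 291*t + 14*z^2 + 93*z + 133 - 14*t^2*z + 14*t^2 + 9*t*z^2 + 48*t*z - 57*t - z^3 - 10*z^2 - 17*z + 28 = 98*t^2 - 42*t - z^3 + z^2*(9*t + 4) + z*(-14*t^2 - 57*t + 21)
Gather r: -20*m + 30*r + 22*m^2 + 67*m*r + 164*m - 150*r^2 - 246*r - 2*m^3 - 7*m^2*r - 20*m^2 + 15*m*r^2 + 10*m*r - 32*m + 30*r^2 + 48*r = -2*m^3 + 2*m^2 + 112*m + r^2*(15*m - 120) + r*(-7*m^2 + 77*m - 168)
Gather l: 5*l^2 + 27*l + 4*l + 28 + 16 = 5*l^2 + 31*l + 44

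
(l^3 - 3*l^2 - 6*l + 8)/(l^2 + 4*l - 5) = (l^2 - 2*l - 8)/(l + 5)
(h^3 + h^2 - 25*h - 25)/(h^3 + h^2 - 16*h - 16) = (h^2 - 25)/(h^2 - 16)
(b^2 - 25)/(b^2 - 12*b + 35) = (b + 5)/(b - 7)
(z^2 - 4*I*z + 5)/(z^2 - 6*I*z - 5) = (z + I)/(z - I)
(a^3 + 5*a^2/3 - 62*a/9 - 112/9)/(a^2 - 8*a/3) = a + 13/3 + 14/(3*a)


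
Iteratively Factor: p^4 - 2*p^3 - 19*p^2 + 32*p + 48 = (p - 4)*(p^3 + 2*p^2 - 11*p - 12) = (p - 4)*(p + 1)*(p^2 + p - 12) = (p - 4)*(p - 3)*(p + 1)*(p + 4)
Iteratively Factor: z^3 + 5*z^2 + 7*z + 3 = (z + 1)*(z^2 + 4*z + 3) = (z + 1)^2*(z + 3)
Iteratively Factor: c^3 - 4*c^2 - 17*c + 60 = (c + 4)*(c^2 - 8*c + 15) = (c - 5)*(c + 4)*(c - 3)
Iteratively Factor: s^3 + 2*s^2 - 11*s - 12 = (s + 1)*(s^2 + s - 12) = (s + 1)*(s + 4)*(s - 3)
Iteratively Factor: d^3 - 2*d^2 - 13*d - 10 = (d + 2)*(d^2 - 4*d - 5) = (d + 1)*(d + 2)*(d - 5)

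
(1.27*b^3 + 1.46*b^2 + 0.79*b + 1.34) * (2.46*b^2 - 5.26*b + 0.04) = 3.1242*b^5 - 3.0886*b^4 - 5.6854*b^3 - 0.8006*b^2 - 7.0168*b + 0.0536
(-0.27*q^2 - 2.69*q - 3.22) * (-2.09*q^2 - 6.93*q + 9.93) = 0.5643*q^4 + 7.4932*q^3 + 22.6904*q^2 - 4.3971*q - 31.9746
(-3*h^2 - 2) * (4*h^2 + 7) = -12*h^4 - 29*h^2 - 14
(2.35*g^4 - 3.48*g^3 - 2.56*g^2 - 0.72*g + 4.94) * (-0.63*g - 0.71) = -1.4805*g^5 + 0.5239*g^4 + 4.0836*g^3 + 2.2712*g^2 - 2.601*g - 3.5074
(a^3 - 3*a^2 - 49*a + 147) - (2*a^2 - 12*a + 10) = a^3 - 5*a^2 - 37*a + 137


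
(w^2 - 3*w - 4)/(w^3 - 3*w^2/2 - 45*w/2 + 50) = 2*(w + 1)/(2*w^2 + 5*w - 25)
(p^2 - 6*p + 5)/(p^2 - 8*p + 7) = (p - 5)/(p - 7)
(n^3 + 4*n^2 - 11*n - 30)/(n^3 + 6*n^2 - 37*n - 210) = (n^2 - n - 6)/(n^2 + n - 42)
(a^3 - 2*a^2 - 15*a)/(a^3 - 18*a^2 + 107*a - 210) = a*(a + 3)/(a^2 - 13*a + 42)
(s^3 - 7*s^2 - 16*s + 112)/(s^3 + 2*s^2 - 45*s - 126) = (s^2 - 16)/(s^2 + 9*s + 18)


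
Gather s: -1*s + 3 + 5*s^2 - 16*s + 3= 5*s^2 - 17*s + 6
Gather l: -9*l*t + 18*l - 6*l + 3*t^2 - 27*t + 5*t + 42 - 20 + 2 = l*(12 - 9*t) + 3*t^2 - 22*t + 24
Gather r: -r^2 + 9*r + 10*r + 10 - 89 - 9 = -r^2 + 19*r - 88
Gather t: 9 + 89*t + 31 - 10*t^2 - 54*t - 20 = -10*t^2 + 35*t + 20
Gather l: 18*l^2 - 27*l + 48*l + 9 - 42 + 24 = 18*l^2 + 21*l - 9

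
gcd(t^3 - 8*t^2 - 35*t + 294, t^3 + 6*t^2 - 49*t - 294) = t^2 - t - 42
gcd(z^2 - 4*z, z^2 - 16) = z - 4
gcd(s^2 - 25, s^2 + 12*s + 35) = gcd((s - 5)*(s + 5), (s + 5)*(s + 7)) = s + 5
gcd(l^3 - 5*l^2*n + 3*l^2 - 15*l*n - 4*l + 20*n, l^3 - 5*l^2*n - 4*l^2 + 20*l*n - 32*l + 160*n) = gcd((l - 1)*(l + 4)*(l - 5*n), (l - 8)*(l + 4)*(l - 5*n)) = l^2 - 5*l*n + 4*l - 20*n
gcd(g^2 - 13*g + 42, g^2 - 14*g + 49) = g - 7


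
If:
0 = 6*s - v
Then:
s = v/6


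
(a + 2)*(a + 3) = a^2 + 5*a + 6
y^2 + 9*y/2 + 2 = (y + 1/2)*(y + 4)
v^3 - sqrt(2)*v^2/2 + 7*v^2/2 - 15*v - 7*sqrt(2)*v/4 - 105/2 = (v + 7/2)*(v - 3*sqrt(2))*(v + 5*sqrt(2)/2)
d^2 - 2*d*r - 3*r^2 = (d - 3*r)*(d + r)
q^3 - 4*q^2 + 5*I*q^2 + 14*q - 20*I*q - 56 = (q - 4)*(q - 2*I)*(q + 7*I)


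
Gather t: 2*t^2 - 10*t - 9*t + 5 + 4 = 2*t^2 - 19*t + 9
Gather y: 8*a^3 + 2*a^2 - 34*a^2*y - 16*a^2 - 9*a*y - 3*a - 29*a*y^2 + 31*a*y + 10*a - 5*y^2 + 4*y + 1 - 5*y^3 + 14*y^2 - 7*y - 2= 8*a^3 - 14*a^2 + 7*a - 5*y^3 + y^2*(9 - 29*a) + y*(-34*a^2 + 22*a - 3) - 1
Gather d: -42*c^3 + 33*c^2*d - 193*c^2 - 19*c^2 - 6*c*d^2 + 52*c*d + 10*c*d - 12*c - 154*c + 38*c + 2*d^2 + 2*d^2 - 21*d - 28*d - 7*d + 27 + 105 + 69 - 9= -42*c^3 - 212*c^2 - 128*c + d^2*(4 - 6*c) + d*(33*c^2 + 62*c - 56) + 192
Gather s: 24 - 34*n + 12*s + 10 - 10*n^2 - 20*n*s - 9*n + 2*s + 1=-10*n^2 - 43*n + s*(14 - 20*n) + 35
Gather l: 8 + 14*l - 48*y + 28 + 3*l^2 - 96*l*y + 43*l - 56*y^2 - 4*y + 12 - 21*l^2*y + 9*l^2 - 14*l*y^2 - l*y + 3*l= l^2*(12 - 21*y) + l*(-14*y^2 - 97*y + 60) - 56*y^2 - 52*y + 48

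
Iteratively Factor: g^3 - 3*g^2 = (g)*(g^2 - 3*g) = g^2*(g - 3)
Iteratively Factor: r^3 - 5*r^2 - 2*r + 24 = (r - 3)*(r^2 - 2*r - 8) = (r - 4)*(r - 3)*(r + 2)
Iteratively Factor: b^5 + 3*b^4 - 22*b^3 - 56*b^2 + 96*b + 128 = (b - 2)*(b^4 + 5*b^3 - 12*b^2 - 80*b - 64) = (b - 4)*(b - 2)*(b^3 + 9*b^2 + 24*b + 16) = (b - 4)*(b - 2)*(b + 1)*(b^2 + 8*b + 16) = (b - 4)*(b - 2)*(b + 1)*(b + 4)*(b + 4)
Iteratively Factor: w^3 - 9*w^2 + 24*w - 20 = (w - 2)*(w^2 - 7*w + 10) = (w - 2)^2*(w - 5)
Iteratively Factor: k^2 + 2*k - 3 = (k - 1)*(k + 3)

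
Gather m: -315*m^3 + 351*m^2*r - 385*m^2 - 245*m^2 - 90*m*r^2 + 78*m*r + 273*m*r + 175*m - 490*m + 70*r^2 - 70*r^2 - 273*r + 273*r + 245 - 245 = -315*m^3 + m^2*(351*r - 630) + m*(-90*r^2 + 351*r - 315)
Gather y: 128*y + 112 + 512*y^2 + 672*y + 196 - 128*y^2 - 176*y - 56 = 384*y^2 + 624*y + 252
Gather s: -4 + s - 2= s - 6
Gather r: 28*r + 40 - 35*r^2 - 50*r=-35*r^2 - 22*r + 40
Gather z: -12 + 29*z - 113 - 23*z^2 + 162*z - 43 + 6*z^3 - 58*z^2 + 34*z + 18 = 6*z^3 - 81*z^2 + 225*z - 150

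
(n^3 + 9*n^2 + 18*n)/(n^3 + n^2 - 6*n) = (n + 6)/(n - 2)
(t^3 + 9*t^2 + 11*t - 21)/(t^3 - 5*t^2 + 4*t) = (t^2 + 10*t + 21)/(t*(t - 4))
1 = 1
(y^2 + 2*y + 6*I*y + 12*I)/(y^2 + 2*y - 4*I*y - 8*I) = (y + 6*I)/(y - 4*I)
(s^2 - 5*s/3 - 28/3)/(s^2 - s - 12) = (s + 7/3)/(s + 3)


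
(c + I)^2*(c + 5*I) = c^3 + 7*I*c^2 - 11*c - 5*I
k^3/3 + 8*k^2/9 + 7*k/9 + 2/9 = (k/3 + 1/3)*(k + 2/3)*(k + 1)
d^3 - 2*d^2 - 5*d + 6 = (d - 3)*(d - 1)*(d + 2)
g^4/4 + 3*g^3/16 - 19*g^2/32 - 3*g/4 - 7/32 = (g/4 + 1/4)*(g - 7/4)*(g + 1/2)*(g + 1)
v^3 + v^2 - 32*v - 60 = (v - 6)*(v + 2)*(v + 5)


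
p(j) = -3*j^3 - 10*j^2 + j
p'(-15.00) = -1724.00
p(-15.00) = 7860.00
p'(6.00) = -443.00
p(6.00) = -1002.00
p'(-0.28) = 5.89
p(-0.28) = -1.00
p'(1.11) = -32.29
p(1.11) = -15.31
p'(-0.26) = 5.59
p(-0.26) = -0.88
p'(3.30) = -163.01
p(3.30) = -213.41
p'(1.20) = -35.96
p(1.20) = -18.38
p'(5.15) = -340.70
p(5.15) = -669.85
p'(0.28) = -5.31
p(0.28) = -0.57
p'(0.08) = -0.66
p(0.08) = 0.01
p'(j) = -9*j^2 - 20*j + 1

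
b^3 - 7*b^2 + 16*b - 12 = (b - 3)*(b - 2)^2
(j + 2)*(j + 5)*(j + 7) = j^3 + 14*j^2 + 59*j + 70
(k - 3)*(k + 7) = k^2 + 4*k - 21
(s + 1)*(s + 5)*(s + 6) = s^3 + 12*s^2 + 41*s + 30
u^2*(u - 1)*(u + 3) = u^4 + 2*u^3 - 3*u^2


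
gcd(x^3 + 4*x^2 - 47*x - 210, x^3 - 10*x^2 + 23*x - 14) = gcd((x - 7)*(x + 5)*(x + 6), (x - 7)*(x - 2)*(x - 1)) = x - 7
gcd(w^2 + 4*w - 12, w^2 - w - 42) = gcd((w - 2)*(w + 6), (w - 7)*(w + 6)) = w + 6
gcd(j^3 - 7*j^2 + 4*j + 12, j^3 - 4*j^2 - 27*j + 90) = j - 6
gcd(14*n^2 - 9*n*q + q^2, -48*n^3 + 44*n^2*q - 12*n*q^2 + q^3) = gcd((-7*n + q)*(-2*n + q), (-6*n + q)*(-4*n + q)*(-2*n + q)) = -2*n + q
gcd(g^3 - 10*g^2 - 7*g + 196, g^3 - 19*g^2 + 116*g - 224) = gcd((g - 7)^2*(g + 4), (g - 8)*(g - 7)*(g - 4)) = g - 7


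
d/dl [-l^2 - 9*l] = -2*l - 9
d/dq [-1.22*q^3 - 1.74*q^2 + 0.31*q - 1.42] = -3.66*q^2 - 3.48*q + 0.31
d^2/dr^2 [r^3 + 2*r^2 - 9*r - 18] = 6*r + 4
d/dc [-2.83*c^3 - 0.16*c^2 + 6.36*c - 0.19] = -8.49*c^2 - 0.32*c + 6.36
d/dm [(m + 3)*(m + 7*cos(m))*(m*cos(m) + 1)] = -(m + 3)*(m + 7*cos(m))*(m*sin(m) - cos(m)) - (m + 3)*(m*cos(m) + 1)*(7*sin(m) - 1) + (m + 7*cos(m))*(m*cos(m) + 1)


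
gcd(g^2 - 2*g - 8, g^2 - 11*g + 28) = g - 4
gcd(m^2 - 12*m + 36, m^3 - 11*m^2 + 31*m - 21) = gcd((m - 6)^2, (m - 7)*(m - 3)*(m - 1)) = 1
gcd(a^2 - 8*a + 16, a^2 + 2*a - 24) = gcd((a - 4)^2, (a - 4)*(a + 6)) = a - 4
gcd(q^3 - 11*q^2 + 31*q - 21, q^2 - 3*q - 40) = 1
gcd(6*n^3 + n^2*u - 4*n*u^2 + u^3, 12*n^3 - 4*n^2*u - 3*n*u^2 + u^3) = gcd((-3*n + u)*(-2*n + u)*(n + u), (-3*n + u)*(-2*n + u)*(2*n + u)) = 6*n^2 - 5*n*u + u^2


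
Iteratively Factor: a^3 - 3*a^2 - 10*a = (a)*(a^2 - 3*a - 10) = a*(a - 5)*(a + 2)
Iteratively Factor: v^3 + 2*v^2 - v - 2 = (v + 2)*(v^2 - 1) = (v - 1)*(v + 2)*(v + 1)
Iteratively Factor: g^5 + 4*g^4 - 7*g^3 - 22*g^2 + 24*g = (g - 1)*(g^4 + 5*g^3 - 2*g^2 - 24*g) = (g - 1)*(g + 3)*(g^3 + 2*g^2 - 8*g) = g*(g - 1)*(g + 3)*(g^2 + 2*g - 8) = g*(g - 1)*(g + 3)*(g + 4)*(g - 2)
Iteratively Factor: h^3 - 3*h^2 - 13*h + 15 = (h + 3)*(h^2 - 6*h + 5) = (h - 1)*(h + 3)*(h - 5)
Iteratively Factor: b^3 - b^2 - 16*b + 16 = (b - 4)*(b^2 + 3*b - 4) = (b - 4)*(b - 1)*(b + 4)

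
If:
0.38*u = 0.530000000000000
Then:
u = 1.39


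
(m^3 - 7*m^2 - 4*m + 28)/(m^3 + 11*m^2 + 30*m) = (m^3 - 7*m^2 - 4*m + 28)/(m*(m^2 + 11*m + 30))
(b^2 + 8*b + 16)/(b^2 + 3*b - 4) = (b + 4)/(b - 1)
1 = 1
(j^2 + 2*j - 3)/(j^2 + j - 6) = (j - 1)/(j - 2)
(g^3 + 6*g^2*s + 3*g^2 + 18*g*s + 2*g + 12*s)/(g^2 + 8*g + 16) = (g^3 + 6*g^2*s + 3*g^2 + 18*g*s + 2*g + 12*s)/(g^2 + 8*g + 16)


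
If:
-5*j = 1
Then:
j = -1/5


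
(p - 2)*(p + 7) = p^2 + 5*p - 14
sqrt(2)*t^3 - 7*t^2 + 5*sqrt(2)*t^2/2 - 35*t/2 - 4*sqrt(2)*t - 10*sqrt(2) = (t + 5/2)*(t - 4*sqrt(2))*(sqrt(2)*t + 1)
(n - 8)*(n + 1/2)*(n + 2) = n^3 - 11*n^2/2 - 19*n - 8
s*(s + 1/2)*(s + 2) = s^3 + 5*s^2/2 + s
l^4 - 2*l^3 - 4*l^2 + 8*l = l*(l - 2)^2*(l + 2)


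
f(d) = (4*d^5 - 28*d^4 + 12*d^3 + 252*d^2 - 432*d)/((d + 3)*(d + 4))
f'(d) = (20*d^4 - 112*d^3 + 36*d^2 + 504*d - 432)/((d + 3)*(d + 4)) - (4*d^5 - 28*d^4 + 12*d^3 + 252*d^2 - 432*d)/((d + 3)*(d + 4)^2) - (4*d^5 - 28*d^4 + 12*d^3 + 252*d^2 - 432*d)/((d + 3)^2*(d + 4)) = 4*(3*d^4 - 4*d^3 - 87*d^2 + 264*d - 144)/(d^2 + 8*d + 16)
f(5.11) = 11.09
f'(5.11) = 21.45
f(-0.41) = 23.43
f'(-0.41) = -82.71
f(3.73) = -0.28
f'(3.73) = 0.23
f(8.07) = 279.79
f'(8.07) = 190.61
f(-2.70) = 1808.44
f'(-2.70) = -2965.36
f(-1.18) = 151.49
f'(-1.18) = -283.82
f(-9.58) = -14758.84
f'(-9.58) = 2328.84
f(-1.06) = 120.29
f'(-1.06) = -237.42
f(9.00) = 498.46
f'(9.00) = 282.89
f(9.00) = 498.46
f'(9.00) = 282.89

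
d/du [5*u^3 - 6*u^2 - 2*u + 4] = 15*u^2 - 12*u - 2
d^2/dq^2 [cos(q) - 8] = -cos(q)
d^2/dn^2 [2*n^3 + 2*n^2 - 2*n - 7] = 12*n + 4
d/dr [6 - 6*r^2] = -12*r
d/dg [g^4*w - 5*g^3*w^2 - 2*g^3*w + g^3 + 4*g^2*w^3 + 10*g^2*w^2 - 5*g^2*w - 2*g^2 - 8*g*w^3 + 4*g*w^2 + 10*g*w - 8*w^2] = 4*g^3*w - 15*g^2*w^2 - 6*g^2*w + 3*g^2 + 8*g*w^3 + 20*g*w^2 - 10*g*w - 4*g - 8*w^3 + 4*w^2 + 10*w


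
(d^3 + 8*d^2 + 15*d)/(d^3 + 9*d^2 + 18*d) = (d + 5)/(d + 6)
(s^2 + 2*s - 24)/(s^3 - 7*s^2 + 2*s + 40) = (s + 6)/(s^2 - 3*s - 10)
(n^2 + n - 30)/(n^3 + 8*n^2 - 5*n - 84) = (n^2 + n - 30)/(n^3 + 8*n^2 - 5*n - 84)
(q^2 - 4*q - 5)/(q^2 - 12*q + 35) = (q + 1)/(q - 7)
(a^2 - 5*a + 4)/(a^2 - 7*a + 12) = (a - 1)/(a - 3)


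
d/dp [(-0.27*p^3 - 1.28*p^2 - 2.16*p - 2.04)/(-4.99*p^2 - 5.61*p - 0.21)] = (1.3473*p^4 + 3.0294*p^3 - 3.4275*p^2 - 19.8216*p - 10.9908)/(24.9001*p^4 + 55.9878*p^3 + 33.5679*p^2 + 2.3562*p + 0.0441)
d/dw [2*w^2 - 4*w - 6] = 4*w - 4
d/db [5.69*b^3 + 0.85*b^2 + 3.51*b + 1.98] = 17.07*b^2 + 1.7*b + 3.51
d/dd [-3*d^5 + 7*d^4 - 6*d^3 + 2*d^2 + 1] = d*(-15*d^3 + 28*d^2 - 18*d + 4)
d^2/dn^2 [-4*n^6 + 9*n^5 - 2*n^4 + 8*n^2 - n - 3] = -120*n^4 + 180*n^3 - 24*n^2 + 16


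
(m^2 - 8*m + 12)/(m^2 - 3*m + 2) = (m - 6)/(m - 1)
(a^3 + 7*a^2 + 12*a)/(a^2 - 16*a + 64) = a*(a^2 + 7*a + 12)/(a^2 - 16*a + 64)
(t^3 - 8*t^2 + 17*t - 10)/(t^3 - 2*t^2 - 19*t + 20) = (t - 2)/(t + 4)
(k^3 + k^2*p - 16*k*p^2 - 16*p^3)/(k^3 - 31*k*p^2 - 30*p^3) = (-k^2 + 16*p^2)/(-k^2 + k*p + 30*p^2)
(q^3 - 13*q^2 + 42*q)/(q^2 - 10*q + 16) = q*(q^2 - 13*q + 42)/(q^2 - 10*q + 16)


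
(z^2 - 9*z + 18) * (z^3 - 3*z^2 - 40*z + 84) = z^5 - 12*z^4 + 5*z^3 + 390*z^2 - 1476*z + 1512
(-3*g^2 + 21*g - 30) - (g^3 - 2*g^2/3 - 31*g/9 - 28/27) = -g^3 - 7*g^2/3 + 220*g/9 - 782/27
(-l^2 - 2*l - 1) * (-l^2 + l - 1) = l^4 + l^3 + l + 1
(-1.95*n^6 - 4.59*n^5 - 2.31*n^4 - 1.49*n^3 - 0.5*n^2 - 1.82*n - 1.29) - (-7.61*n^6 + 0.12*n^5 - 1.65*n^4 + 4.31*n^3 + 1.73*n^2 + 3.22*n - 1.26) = 5.66*n^6 - 4.71*n^5 - 0.66*n^4 - 5.8*n^3 - 2.23*n^2 - 5.04*n - 0.03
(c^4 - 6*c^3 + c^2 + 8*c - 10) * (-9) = -9*c^4 + 54*c^3 - 9*c^2 - 72*c + 90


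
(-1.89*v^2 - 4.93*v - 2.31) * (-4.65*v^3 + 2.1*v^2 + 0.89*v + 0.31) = 8.7885*v^5 + 18.9555*v^4 - 1.2936*v^3 - 9.8246*v^2 - 3.5842*v - 0.7161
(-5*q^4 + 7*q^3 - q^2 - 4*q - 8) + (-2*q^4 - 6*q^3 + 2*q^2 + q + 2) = -7*q^4 + q^3 + q^2 - 3*q - 6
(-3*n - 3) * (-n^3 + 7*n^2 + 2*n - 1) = 3*n^4 - 18*n^3 - 27*n^2 - 3*n + 3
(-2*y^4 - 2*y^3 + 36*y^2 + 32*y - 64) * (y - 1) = -2*y^5 + 38*y^3 - 4*y^2 - 96*y + 64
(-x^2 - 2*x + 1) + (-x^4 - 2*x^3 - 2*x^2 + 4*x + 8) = -x^4 - 2*x^3 - 3*x^2 + 2*x + 9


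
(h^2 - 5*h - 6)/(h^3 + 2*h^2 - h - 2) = (h - 6)/(h^2 + h - 2)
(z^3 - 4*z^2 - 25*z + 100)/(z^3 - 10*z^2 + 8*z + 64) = (z^2 - 25)/(z^2 - 6*z - 16)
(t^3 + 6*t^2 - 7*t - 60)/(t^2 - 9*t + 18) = (t^2 + 9*t + 20)/(t - 6)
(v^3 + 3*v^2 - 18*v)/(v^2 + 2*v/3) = 3*(v^2 + 3*v - 18)/(3*v + 2)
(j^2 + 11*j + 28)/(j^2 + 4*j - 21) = (j + 4)/(j - 3)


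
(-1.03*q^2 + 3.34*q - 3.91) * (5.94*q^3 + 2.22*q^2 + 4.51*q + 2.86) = -6.1182*q^5 + 17.553*q^4 - 20.4559*q^3 + 3.4374*q^2 - 8.0817*q - 11.1826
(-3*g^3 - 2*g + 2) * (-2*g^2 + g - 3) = 6*g^5 - 3*g^4 + 13*g^3 - 6*g^2 + 8*g - 6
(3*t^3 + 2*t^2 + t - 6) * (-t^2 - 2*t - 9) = -3*t^5 - 8*t^4 - 32*t^3 - 14*t^2 + 3*t + 54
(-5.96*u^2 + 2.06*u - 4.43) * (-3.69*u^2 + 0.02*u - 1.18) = 21.9924*u^4 - 7.7206*u^3 + 23.4207*u^2 - 2.5194*u + 5.2274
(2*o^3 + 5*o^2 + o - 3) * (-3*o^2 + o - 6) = -6*o^5 - 13*o^4 - 10*o^3 - 20*o^2 - 9*o + 18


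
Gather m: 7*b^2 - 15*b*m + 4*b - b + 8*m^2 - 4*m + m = 7*b^2 + 3*b + 8*m^2 + m*(-15*b - 3)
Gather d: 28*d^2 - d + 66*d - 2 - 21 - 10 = 28*d^2 + 65*d - 33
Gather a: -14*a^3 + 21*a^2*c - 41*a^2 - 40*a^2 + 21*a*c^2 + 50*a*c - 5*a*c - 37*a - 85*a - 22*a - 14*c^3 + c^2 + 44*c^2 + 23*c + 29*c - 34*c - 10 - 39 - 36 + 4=-14*a^3 + a^2*(21*c - 81) + a*(21*c^2 + 45*c - 144) - 14*c^3 + 45*c^2 + 18*c - 81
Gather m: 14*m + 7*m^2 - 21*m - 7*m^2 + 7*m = 0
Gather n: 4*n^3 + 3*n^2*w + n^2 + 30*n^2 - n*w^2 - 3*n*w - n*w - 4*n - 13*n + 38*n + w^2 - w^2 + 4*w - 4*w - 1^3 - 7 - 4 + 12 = 4*n^3 + n^2*(3*w + 31) + n*(-w^2 - 4*w + 21)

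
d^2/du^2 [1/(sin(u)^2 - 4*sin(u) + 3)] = 2*(-2*sin(u)^3 + 4*sin(u)^2 + 5*sin(u) - 13)/((sin(u) - 3)^3*(sin(u) - 1)^2)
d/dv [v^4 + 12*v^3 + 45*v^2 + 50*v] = 4*v^3 + 36*v^2 + 90*v + 50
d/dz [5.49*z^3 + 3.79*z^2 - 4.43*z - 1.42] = 16.47*z^2 + 7.58*z - 4.43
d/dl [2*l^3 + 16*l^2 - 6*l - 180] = 6*l^2 + 32*l - 6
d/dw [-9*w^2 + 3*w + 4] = 3 - 18*w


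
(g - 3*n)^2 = g^2 - 6*g*n + 9*n^2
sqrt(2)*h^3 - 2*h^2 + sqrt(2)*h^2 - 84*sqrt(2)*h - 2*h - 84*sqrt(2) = (h - 7*sqrt(2))*(h + 6*sqrt(2))*(sqrt(2)*h + sqrt(2))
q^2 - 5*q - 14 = (q - 7)*(q + 2)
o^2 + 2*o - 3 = (o - 1)*(o + 3)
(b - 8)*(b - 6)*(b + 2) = b^3 - 12*b^2 + 20*b + 96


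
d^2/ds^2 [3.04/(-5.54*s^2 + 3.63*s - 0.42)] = (186.604928*s^2 - 122.270016*s - 3.04*(11.08*s - 3.63)*(22.16*s - 7.26) + 14.146944)/(5.54*s^2 - 3.63*s + 0.42)^3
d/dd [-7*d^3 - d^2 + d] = -21*d^2 - 2*d + 1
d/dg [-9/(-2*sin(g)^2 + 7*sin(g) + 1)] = 9*(7 - 4*sin(g))*cos(g)/(7*sin(g) + cos(2*g))^2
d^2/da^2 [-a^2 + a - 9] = -2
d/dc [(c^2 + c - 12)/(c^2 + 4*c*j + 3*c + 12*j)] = ((2*c + 1)*(c^2 + 4*c*j + 3*c + 12*j) - (2*c + 4*j + 3)*(c^2 + c - 12))/(c^2 + 4*c*j + 3*c + 12*j)^2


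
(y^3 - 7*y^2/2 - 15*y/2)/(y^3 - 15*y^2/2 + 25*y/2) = (2*y + 3)/(2*y - 5)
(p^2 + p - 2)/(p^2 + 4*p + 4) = (p - 1)/(p + 2)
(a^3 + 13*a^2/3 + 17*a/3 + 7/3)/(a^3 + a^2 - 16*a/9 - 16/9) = 3*(3*a^2 + 10*a + 7)/(9*a^2 - 16)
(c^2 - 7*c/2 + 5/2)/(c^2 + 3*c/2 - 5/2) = (2*c - 5)/(2*c + 5)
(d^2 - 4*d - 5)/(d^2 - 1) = (d - 5)/(d - 1)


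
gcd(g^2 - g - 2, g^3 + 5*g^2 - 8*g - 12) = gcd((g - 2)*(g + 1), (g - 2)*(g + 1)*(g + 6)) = g^2 - g - 2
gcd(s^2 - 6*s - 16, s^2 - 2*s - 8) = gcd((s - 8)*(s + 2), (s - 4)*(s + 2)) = s + 2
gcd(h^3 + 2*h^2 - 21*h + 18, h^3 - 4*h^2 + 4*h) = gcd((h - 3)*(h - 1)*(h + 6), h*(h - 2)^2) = 1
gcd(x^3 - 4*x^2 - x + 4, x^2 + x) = x + 1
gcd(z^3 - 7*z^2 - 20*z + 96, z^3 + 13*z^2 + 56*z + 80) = z + 4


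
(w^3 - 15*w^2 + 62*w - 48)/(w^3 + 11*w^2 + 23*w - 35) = (w^2 - 14*w + 48)/(w^2 + 12*w + 35)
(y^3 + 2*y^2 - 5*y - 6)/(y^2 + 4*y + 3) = y - 2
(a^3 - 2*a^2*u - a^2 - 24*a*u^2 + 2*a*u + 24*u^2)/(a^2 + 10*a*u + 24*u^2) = (a^2 - 6*a*u - a + 6*u)/(a + 6*u)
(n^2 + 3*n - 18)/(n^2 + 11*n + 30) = (n - 3)/(n + 5)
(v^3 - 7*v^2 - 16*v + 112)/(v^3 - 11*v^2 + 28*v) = (v + 4)/v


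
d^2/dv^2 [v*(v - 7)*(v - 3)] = 6*v - 20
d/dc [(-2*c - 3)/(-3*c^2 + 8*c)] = 6*(-c^2 - 3*c + 4)/(c^2*(9*c^2 - 48*c + 64))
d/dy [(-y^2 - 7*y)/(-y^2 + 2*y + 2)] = (-9*y^2 - 4*y - 14)/(y^4 - 4*y^3 + 8*y + 4)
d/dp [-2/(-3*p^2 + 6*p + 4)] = 12*(1 - p)/(-3*p^2 + 6*p + 4)^2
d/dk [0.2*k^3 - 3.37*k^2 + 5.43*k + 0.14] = 0.6*k^2 - 6.74*k + 5.43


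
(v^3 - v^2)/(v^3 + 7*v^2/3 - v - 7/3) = 3*v^2/(3*v^2 + 10*v + 7)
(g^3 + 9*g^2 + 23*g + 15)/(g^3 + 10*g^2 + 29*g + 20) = (g + 3)/(g + 4)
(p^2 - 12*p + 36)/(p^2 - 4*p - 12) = (p - 6)/(p + 2)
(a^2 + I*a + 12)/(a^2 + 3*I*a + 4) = (a - 3*I)/(a - I)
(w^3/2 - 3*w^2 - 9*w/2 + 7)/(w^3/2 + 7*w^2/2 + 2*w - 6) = (w - 7)/(w + 6)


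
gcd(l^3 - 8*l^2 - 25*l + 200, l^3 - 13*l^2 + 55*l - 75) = l - 5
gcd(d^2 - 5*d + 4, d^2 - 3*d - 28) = 1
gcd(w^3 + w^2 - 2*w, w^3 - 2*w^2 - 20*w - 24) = w + 2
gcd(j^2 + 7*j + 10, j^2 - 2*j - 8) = j + 2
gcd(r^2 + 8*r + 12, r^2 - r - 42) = r + 6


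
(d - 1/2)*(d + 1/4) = d^2 - d/4 - 1/8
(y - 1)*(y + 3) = y^2 + 2*y - 3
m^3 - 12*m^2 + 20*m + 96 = (m - 8)*(m - 6)*(m + 2)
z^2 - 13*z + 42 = (z - 7)*(z - 6)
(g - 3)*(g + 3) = g^2 - 9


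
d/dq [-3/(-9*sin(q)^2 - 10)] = -108*sin(2*q)/(9*cos(2*q) - 29)^2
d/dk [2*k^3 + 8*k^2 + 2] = 2*k*(3*k + 8)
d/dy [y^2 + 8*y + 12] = 2*y + 8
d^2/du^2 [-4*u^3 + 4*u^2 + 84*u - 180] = 8 - 24*u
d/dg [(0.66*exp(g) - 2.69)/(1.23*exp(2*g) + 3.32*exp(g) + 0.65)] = (-0.8118*exp(2*g) + 6.6174*exp(g) + 9.3598)*exp(g)/(1.5129*exp(4*g) + 8.1672*exp(3*g) + 12.6214*exp(2*g) + 4.316*exp(g) + 0.4225)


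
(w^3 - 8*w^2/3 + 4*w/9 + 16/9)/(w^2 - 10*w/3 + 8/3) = w + 2/3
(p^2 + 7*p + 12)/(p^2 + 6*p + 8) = (p + 3)/(p + 2)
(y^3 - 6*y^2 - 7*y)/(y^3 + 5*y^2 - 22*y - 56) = y*(y^2 - 6*y - 7)/(y^3 + 5*y^2 - 22*y - 56)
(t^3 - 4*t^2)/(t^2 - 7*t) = t*(t - 4)/(t - 7)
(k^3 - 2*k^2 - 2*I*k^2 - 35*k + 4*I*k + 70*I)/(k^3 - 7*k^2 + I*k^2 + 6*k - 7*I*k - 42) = (k + 5)/(k + 3*I)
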